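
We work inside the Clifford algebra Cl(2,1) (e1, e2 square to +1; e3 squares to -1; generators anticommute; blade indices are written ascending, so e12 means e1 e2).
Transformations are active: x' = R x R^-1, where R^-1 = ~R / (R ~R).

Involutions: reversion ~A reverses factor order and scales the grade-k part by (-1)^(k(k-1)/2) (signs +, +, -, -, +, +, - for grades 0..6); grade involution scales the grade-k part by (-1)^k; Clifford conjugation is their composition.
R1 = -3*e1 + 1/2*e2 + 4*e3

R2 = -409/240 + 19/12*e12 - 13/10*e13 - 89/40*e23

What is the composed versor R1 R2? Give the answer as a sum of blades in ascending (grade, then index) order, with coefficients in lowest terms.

Distribute over the terms of R1 (each basis-blade product reordered to ascending indices, repeated generators contracted through their squares):
(-3*e1) R2 = 409/80*e1 - 19/4*e2 + 39/10*e3 + 267/40*e123
(1/2*e2) R2 = -19/24*e1 - 409/480*e2 - 89/80*e3 + 13/20*e123
(4*e3) R2 = -26/5*e1 - 89/10*e2 - 409/60*e3 + 19/3*e123
Summing the partial products and collecting blades:
Answer: -211/240*e1 - 6961/480*e2 - 967/240*e3 + 1639/120*e123


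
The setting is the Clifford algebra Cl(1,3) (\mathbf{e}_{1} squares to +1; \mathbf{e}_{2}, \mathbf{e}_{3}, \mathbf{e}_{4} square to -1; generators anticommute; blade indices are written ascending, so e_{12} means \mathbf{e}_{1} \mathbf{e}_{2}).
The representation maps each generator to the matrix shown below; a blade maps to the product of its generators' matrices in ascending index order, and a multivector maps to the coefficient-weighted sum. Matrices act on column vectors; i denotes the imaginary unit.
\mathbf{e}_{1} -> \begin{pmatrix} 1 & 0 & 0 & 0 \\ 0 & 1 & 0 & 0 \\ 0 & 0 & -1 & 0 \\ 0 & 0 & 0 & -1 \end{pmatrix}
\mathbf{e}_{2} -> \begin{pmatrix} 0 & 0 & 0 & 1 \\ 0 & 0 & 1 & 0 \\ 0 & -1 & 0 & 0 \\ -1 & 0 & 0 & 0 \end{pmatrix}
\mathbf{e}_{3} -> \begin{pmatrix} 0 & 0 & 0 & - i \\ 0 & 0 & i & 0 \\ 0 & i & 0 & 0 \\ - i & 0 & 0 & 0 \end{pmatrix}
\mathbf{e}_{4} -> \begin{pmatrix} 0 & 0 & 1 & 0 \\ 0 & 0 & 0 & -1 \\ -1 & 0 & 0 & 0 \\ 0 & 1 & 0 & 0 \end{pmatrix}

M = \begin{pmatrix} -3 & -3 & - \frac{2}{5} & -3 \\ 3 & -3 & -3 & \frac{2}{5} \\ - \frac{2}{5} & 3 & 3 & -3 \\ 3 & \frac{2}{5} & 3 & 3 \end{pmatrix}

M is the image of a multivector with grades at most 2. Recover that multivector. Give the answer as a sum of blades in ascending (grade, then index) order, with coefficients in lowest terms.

Method: the blade images are trace-orthogonal — tr(rho(e_A) rho(e_B)^-1) = 4 if A = B and 0 otherwise — and rho(e_A)^-1 = (e_A)^2 * rho(e_A) with (e_A)^2 = +1 or -1, so the coefficient of e_A in the preimage is (e_A)^2 * tr(M rho(e_A))/4.
Nonzero projections over blades of grade <= 2: e_{1}: (e_{1})^2 = +1, tr(M rho(e_{1})) = -12, coefficient -3; e_{2}: (e_{2})^2 = -1, tr(M rho(e_{2})) = 12, coefficient -3; e_{14}: (e_{14})^2 = +1, tr(M rho(e_{14})) = - \frac{8}{5}, coefficient -\frac{2}{5}; e_{24}: (e_{24})^2 = -1, tr(M rho(e_{24})) = 12, coefficient -3. Every other blade of grade <= 2 projects to 0.
Answer: -3 e_{1} - 3 e_{2} - \frac{2}{5} e_{14} - 3 e_{24}


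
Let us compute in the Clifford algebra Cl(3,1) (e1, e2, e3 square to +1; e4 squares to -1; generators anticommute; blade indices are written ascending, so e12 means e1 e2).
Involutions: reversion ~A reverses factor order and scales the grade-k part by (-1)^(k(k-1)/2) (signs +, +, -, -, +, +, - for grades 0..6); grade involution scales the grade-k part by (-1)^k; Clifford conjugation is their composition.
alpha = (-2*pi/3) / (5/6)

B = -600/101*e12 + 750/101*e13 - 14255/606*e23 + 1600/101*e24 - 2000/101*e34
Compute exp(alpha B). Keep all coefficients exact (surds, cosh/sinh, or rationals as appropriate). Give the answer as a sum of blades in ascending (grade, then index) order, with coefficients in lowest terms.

B^2 term by term: the squares give (-600/101)^2*(e12)^2 + (750/101)^2*(e13)^2 + (-14255/606)^2*(e23)^2 + (1600/101)^2*(e24)^2 + (-2000/101)^2*(e34)^2 = 360000/10201*(-1) + 562500/10201*(-1) + 203205025/367236*(-1) + 2560000/10201*(+1) + 4000000/10201*(+1) = -25/36 (each basis 2-blade squares to minus the product of its generators' squares); cross terms between blades sharing an index anticommute and cancel; the commuting (index-disjoint) pairs give grade-4 terms 2*c*c'*(blade product), which cancel blade by blade — e1234: 2400000/10201 - 2400000/10201 = 0 — confirming B is simple. So B^2 = -25/36.
B^2 = -25/36 — circular case — the even/odd split gives cos and sin: l = 5/6, alpha*l = -2*pi/3, so exp(alpha B) = cos(-2*pi/3) + (sin(-2*pi/3)/(5/6))*B = -1/2 + (-3*sqrt(3)/5)*B.
Answer: -1/2 + 360*sqrt(3)/101*e12 - 450*sqrt(3)/101*e13 + 2851*sqrt(3)/202*e23 - 960*sqrt(3)/101*e24 + 1200*sqrt(3)/101*e34


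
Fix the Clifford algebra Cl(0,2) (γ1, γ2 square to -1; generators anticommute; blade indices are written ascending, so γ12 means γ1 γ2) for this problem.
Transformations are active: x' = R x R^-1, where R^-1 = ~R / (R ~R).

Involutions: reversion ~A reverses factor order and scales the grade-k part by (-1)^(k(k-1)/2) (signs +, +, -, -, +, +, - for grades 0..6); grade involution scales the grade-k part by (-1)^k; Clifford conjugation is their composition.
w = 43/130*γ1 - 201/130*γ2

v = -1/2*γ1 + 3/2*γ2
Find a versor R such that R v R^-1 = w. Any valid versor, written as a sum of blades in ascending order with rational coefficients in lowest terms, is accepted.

Here q(v) = q(w) = -5/2; the classical choice R = v + w = -11/65*γ1 - 3/65*γ2 then realises v -> w under the sandwich.
Answer: -11/65*γ1 - 3/65*γ2


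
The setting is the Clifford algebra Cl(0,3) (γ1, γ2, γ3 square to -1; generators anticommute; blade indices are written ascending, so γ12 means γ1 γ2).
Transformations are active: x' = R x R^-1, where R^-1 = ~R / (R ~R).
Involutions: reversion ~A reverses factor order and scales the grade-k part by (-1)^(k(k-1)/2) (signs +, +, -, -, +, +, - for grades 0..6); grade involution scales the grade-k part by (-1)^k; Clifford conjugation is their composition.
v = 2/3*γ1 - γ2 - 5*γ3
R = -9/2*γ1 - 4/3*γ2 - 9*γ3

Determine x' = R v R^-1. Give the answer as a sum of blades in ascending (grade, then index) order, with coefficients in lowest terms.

~R = -9/2*γ1 - 4/3*γ2 - 9*γ3, and R ~R = -3709/36, so R^-1 = ~R / (-3709/36).
R v = -130/3 + 97/18*γ12 + 57/2*γ13 - 7/3*γ23
Answer: -49538/11127*γ1 - 451/3709*γ2 - 9535/3709*γ3


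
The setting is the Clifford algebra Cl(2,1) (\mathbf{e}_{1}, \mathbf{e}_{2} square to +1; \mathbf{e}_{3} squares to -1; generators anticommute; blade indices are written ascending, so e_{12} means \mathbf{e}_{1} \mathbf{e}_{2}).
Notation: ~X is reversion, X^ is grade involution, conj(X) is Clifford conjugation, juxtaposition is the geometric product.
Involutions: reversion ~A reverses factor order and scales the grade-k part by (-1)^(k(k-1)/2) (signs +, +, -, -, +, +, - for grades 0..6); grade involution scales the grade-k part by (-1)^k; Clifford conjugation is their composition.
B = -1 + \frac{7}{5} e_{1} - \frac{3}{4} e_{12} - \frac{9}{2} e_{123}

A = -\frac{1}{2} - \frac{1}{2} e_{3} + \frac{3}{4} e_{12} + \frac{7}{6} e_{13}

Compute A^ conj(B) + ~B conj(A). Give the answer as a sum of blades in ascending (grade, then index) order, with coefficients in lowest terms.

first term: -\frac{1}{16} + \frac{7}{10} e_{1} + \frac{63}{10} e_{2} + \frac{541}{120} e_{3} + \frac{9}{8} e_{12} - \frac{7}{15} e_{13} + \frac{7}{8} e_{23} + \frac{21}{8} e_{123}
second term: \frac{17}{16} - \frac{7}{10} e_{1} + \frac{21}{5} e_{2} + \frac{149}{120} e_{3} - \frac{15}{8} e_{12} + \frac{28}{15} e_{13} + \frac{7}{8} e_{23} - \frac{15}{8} e_{123}
Answer: 1 + \frac{21}{2} e_{2} + \frac{23}{4} e_{3} - \frac{3}{4} e_{12} + \frac{7}{5} e_{13} + \frac{7}{4} e_{23} + \frac{3}{4} e_{123}


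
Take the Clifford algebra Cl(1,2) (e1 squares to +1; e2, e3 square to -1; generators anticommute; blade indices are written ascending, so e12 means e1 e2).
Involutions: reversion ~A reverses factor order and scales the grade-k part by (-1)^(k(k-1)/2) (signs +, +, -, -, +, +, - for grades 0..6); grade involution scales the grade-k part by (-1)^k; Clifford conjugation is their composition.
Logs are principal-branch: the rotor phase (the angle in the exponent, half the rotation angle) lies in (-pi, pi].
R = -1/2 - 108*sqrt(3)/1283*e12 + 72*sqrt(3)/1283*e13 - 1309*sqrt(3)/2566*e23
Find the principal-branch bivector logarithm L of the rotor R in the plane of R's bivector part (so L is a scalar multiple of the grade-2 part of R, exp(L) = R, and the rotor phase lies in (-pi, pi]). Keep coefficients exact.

The scalar part of R is -1/2, so the principal-branch rotor phase is pinned; divide the bivector part by its sine to get the unit plane — L is the phase times that plane.
Concretely: cos(phase) = -1/2 gives phase = ±2*pi/3, and since phase/sin(phase) is even the sign is immaterial: L = (phase/sin(phase)) * <R>_2 = (4*sqrt(3)*pi/9) * <R>_2.
Answer: -144*pi/1283*e12 + 96*pi/1283*e13 - 2618*pi/3849*e23


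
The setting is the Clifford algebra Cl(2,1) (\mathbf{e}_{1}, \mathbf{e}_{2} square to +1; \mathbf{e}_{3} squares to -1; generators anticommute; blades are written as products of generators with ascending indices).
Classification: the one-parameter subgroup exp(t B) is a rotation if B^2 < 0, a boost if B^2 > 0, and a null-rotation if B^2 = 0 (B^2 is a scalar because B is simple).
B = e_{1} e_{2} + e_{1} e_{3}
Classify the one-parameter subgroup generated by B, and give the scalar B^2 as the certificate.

B^2 term by term: the squares give (1)^2*(e_{1} e_{2})^2 + (1)^2*(e_{1} e_{3})^2 = 1*(-1) + 1*(+1) = 0 (each basis 2-blade squares to minus the product of its generators' squares); cross terms between blades sharing an index anticommute and cancel. So B^2 = 0.
Answer: null-rotation, certificate B^2 = 0. Check the certificate: B^2 = 0, and that sign is decisive whatever form B takes.


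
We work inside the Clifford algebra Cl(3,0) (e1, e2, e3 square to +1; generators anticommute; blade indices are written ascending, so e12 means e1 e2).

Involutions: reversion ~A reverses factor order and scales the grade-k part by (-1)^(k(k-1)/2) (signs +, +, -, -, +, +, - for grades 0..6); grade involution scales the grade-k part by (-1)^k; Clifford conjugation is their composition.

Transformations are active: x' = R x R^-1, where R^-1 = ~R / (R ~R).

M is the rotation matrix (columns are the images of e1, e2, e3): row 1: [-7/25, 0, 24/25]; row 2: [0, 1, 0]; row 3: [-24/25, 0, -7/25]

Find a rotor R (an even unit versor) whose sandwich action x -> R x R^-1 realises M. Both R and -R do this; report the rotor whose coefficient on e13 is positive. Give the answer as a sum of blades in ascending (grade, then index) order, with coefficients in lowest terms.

Method: write R = a + b12*e12 + b13*e13 + b23*e23 with a^2 + b12^2 + b13^2 + b23^2 = 1 (so R^-1 = ~R). Expanding the columns R e_j ~R gives tr M = 4a^2 - 1 and, from the antisymmetric part, M21 - M12 = -4a*b12, M13 - M31 = 4a*b13, M32 - M23 = -4a*b23.
Here tr M = 11/25, so a^2 = (1 + tr M)/4 = 9/25 and a = ±3/5. Taking a = 3/5: M21 - M12 = 0, M13 - M31 = 48/25, M32 - M23 = 0, giving b12 = 0, b13 = 4/5, b23 = 0, i.e. R = 3/5 + 4/5*e13.
Its e13 coefficient is already positive.
Answer: 3/5 + 4/5*e13. Recall the cover is two-to-one: with M of trace 11/25, both preimages act alike, and the stated e13 sign chooses the sheet.


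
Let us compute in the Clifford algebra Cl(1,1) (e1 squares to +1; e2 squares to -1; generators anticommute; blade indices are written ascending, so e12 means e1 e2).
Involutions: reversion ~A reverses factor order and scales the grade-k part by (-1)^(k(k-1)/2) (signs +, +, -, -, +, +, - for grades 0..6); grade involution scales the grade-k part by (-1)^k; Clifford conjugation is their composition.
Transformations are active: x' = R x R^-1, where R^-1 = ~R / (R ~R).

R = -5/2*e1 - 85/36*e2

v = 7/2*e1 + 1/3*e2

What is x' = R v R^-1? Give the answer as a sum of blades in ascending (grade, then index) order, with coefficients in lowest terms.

~R = -5/2*e1 - 85/36*e2, and R ~R = 875/1296, so R^-1 = ~R / (875/1296).
R v = -215/27 + 535/72*e12
Answer: 3883/70*e1 + 5813/105*e2


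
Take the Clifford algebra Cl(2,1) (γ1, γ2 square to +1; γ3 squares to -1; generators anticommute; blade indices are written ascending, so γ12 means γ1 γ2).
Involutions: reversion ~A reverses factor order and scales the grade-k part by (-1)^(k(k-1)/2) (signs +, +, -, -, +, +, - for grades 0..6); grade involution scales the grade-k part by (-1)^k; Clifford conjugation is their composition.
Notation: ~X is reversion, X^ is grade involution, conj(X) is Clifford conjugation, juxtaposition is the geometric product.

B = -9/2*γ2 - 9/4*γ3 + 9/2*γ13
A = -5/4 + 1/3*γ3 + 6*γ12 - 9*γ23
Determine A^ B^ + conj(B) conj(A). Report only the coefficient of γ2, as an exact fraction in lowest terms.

first term: 3/4 + 51/2*γ1 + 117/8*γ2 + 603/16*γ3 + 81/2*γ12 - 45/8*γ13 - 51/2*γ23 + 27/2*γ123
second term: 3/4 + 51/2*γ1 + 117/8*γ2 + 603/16*γ3 - 81/2*γ12 + 45/8*γ13 + 51/2*γ23 - 27/2*γ123
Answer: 117/4


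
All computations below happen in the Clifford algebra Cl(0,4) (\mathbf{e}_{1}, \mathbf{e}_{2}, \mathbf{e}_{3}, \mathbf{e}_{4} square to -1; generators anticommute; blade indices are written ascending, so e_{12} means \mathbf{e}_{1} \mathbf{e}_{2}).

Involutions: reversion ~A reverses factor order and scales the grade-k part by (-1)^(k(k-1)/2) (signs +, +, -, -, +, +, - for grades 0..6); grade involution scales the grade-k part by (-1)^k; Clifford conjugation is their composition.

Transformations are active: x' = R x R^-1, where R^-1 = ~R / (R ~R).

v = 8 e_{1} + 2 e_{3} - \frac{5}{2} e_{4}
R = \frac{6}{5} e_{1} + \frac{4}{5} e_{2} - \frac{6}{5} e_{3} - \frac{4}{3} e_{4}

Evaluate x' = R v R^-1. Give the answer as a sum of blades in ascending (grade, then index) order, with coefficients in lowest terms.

~R = \frac{6}{5} e_{1} + \frac{4}{5} e_{2} - \frac{6}{5} e_{3} - \frac{4}{3} e_{4}, and R ~R = -\frac{1192}{225}, so R^-1 = ~R / (-\frac{1192}{225}).
R v = -\frac{158}{15} - \frac{32}{5} e_{12} + 12 e_{13} + \frac{23}{3} e_{14} + \frac{8}{5} e_{23} - 2 e_{24} + \frac{17}{3} e_{34}
Answer: -\frac{481}{149} e_{1} + \frac{474}{149} e_{2} - \frac{1009}{149} e_{3} - \frac{835}{298} e_{4}


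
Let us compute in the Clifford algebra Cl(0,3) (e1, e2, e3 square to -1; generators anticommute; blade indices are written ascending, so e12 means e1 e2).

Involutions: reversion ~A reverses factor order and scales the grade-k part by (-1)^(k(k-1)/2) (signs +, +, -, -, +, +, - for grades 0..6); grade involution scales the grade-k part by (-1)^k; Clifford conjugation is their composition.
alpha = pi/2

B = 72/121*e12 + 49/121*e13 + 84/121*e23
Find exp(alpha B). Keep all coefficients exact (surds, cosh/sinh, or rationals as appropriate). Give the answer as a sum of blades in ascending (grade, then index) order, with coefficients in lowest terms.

B^2 term by term: the squares give (72/121)^2*(e12)^2 + (49/121)^2*(e13)^2 + (84/121)^2*(e23)^2 = 5184/14641*(-1) + 2401/14641*(-1) + 7056/14641*(-1) = -1 (each basis 2-blade squares to minus the product of its generators' squares); cross terms between blades sharing an index anticommute and cancel. So B^2 = -1.
B^2 = -1 — circular case — the even/odd split gives cos and sin: l = 1, alpha*l = pi/2, so exp(alpha B) = cos(pi/2) + (sin(pi/2)/1)*B = 0 + (1)*B.
Answer: 72/121*e12 + 49/121*e13 + 84/121*e23


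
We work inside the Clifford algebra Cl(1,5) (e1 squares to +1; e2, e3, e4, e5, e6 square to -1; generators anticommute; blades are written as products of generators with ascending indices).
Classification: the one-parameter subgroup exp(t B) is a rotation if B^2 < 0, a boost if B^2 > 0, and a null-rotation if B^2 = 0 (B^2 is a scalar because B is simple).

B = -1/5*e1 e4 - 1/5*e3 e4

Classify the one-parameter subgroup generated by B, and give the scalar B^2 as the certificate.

B^2 term by term: the squares give (-1/5)^2*(e1 e4)^2 + (-1/5)^2*(e3 e4)^2 = 1/25*(+1) + 1/25*(-1) = 0 (each basis 2-blade squares to minus the product of its generators' squares); cross terms between blades sharing an index anticommute and cancel. So B^2 = 0.
Answer: null-rotation, certificate B^2 = 0. Check the certificate: B^2 = 0, and that sign is decisive whatever form B takes.


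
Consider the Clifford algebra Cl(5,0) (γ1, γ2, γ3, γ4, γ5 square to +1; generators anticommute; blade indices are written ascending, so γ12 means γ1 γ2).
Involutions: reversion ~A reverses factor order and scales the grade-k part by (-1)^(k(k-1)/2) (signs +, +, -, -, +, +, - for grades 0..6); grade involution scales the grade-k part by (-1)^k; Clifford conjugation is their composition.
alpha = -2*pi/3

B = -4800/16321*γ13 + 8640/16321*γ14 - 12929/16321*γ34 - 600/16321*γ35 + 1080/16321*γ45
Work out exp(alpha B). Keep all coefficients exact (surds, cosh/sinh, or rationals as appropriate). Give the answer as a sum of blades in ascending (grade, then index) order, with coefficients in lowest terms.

B^2 term by term: the squares give (-4800/16321)^2*(γ13)^2 + (8640/16321)^2*(γ14)^2 + (-12929/16321)^2*(γ34)^2 + (-600/16321)^2*(γ35)^2 + (1080/16321)^2*(γ45)^2 = 23040000/266375041*(-1) + 74649600/266375041*(-1) + 167159041/266375041*(-1) + 360000/266375041*(-1) + 1166400/266375041*(-1) = -1 (each basis 2-blade squares to minus the product of its generators' squares); cross terms between blades sharing an index anticommute and cancel; the commuting (index-disjoint) pairs give grade-4 terms 2*c*c'*(blade product), which cancel blade by blade — γ1345: -10368000/266375041 + 10368000/266375041 = 0 — confirming B is simple. So B^2 = -1.
B^2 = -1 — the negative square puts this in the circular regime; l = 1, alpha*l = -2*pi/3, so exp(alpha B) = cos(-2*pi/3) + (sin(-2*pi/3)/1)*B = -1/2 + (-sqrt(3)/2)*B.
Answer: -1/2 + 2400*sqrt(3)/16321*γ13 - 4320*sqrt(3)/16321*γ14 + 12929*sqrt(3)/32642*γ34 + 300*sqrt(3)/16321*γ35 - 540*sqrt(3)/16321*γ45


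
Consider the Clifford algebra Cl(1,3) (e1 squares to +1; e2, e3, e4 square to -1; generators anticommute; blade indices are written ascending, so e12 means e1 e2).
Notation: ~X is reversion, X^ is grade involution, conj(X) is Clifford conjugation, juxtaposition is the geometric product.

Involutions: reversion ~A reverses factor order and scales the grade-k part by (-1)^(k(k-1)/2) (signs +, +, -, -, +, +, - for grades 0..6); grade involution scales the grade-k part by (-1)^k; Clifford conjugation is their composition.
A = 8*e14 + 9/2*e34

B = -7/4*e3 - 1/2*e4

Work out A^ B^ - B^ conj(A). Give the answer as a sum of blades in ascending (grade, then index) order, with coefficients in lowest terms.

first term: -4*e1 - 9/4*e3 + 63/8*e4 - 14*e134
second term: -4*e1 - 9/4*e3 + 63/8*e4 + 14*e134
Answer: -28*e134


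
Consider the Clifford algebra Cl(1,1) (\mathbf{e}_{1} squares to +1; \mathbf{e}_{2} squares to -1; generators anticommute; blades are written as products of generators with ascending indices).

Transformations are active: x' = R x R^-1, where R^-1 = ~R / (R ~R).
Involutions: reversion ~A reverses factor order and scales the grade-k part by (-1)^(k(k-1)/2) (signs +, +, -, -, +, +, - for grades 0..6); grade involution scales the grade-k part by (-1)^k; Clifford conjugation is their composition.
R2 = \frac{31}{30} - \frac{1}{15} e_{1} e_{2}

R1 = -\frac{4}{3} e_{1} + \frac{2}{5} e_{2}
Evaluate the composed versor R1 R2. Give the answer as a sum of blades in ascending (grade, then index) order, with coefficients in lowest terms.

Distribute over the terms of R1 (each basis-blade product reordered to ascending indices, repeated generators contracted through their squares):
(-\frac{4}{3} e_{1}) R2 = -\frac{62}{45} e_{1} + \frac{4}{45} e_{2}
(\frac{2}{5} e_{2}) R2 = -\frac{2}{75} e_{1} + \frac{31}{75} e_{2}
Summing the partial products and collecting blades:
Answer: -\frac{316}{225} e_{1} + \frac{113}{225} e_{2}


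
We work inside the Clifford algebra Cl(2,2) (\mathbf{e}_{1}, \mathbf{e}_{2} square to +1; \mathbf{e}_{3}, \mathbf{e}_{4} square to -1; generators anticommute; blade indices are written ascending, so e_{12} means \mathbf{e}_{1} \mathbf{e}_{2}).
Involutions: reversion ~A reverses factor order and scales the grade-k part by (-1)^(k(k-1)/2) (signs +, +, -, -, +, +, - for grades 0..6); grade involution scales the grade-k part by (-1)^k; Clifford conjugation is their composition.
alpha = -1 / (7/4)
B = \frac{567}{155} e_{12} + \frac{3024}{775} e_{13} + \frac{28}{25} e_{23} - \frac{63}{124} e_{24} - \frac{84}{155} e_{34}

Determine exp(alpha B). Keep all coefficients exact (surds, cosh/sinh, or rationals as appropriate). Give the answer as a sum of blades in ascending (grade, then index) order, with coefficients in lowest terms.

B^2 term by term: the squares give (\frac{567}{155})^2*(e_{12})^2 + (\frac{3024}{775})^2*(e_{13})^2 + (\frac{28}{25})^2*(e_{23})^2 + (-\frac{63}{124})^2*(e_{24})^2 + (-\frac{84}{155})^2*(e_{34})^2 = \frac{321489}{24025}*(-1) + \frac{9144576}{600625}*(+1) + \frac{784}{625}*(+1) + \frac{3969}{15376}*(+1) + \frac{7056}{24025}*(-1) = \frac{49}{16} (each basis 2-blade squares to minus the product of its generators' squares); cross terms between blades sharing an index anticommute and cancel; the commuting (index-disjoint) pairs give grade-4 terms 2*c*c'*(blade product), which cancel blade by blade — e_{1234}: -\frac{95256}{24025} + \frac{95256}{24025} = 0 — confirming B is simple. So B^2 = \frac{49}{16}.
B^2 = \frac{49}{16} — the positive square puts this in the hyperbolic regime; l = \frac{7}{4}, alpha*l = -1, so exp(alpha B) = cosh(-1) + (sinh(-1)/(\frac{7}{4}))*B = \cosh{\left(1 \right)} + (- \frac{4 \sinh{\left(1 \right)}}{7})*B.
Answer: \cosh{\left(1 \right)} - \frac{324 \sinh{\left(1 \right)}}{155} e_{12} - \frac{1728 \sinh{\left(1 \right)}}{775} e_{13} - \frac{16 \sinh{\left(1 \right)}}{25} e_{23} + \frac{9 \sinh{\left(1 \right)}}{31} e_{24} + \frac{48 \sinh{\left(1 \right)}}{155} e_{34}


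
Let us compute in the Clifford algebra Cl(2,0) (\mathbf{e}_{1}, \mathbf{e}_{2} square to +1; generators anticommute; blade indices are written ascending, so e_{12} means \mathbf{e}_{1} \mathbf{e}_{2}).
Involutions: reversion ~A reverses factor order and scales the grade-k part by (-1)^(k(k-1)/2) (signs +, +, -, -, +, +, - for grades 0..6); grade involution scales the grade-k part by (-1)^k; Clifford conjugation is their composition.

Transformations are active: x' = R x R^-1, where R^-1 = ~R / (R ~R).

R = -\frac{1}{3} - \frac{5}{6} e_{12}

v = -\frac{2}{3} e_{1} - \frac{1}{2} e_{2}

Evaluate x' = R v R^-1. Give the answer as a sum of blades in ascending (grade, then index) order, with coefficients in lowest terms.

~R = -\frac{1}{3} + \frac{5}{6} e_{12}, and R ~R = \frac{29}{36}, so R^-1 = ~R / (\frac{29}{36}).
R v = \frac{23}{36} e_{1} - \frac{7}{18} e_{2}
Answer: \frac{4}{29} e_{1} + \frac{143}{174} e_{2}


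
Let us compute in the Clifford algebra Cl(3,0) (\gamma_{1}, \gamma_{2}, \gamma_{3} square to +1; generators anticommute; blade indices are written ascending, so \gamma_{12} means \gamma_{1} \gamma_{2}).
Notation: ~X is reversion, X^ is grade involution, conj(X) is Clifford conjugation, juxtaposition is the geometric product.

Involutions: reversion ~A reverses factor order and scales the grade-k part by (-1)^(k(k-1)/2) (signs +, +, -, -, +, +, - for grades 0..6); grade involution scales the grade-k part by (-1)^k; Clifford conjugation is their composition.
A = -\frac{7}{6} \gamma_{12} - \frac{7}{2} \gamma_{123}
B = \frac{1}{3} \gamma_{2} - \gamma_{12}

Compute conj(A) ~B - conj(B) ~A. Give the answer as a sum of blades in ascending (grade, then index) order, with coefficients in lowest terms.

first term: -\frac{7}{6} + \frac{7}{18} \gamma_{1} + \frac{7}{2} \gamma_{3} + \frac{7}{6} \gamma_{13}
second term: -\frac{7}{6} + \frac{7}{18} \gamma_{1} - \frac{7}{2} \gamma_{3} + \frac{7}{6} \gamma_{13}
Answer: 7 \gamma_{3}


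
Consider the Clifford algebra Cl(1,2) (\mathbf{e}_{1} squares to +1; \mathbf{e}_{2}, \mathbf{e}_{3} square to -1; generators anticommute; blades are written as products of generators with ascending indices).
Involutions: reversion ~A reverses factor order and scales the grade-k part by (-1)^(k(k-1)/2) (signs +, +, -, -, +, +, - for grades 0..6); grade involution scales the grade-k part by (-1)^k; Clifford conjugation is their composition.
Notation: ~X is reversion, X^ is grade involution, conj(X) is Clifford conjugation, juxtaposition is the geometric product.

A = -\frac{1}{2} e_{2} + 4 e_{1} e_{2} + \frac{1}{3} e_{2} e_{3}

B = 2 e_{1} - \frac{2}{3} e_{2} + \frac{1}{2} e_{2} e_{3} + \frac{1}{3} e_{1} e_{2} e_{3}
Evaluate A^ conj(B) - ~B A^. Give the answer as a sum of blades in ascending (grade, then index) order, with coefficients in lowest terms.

first term: -\frac{1}{6} - \frac{25}{9} e_{1} + 8 e_{2} + \frac{65}{36} e_{3} + e_{1} e_{2} + \frac{13}{6} e_{1} e_{3} - \frac{2}{3} e_{1} e_{2} e_{3}
second term: \frac{1}{2} - \frac{23}{9} e_{1} + 8 e_{2} - \frac{49}{36} e_{3} + e_{1} e_{2} - \frac{13}{6} e_{1} e_{3} + \frac{2}{3} e_{1} e_{2} e_{3}
Answer: -\frac{2}{3} - \frac{2}{9} e_{1} + \frac{19}{6} e_{3} + \frac{13}{3} e_{1} e_{3} - \frac{4}{3} e_{1} e_{2} e_{3}


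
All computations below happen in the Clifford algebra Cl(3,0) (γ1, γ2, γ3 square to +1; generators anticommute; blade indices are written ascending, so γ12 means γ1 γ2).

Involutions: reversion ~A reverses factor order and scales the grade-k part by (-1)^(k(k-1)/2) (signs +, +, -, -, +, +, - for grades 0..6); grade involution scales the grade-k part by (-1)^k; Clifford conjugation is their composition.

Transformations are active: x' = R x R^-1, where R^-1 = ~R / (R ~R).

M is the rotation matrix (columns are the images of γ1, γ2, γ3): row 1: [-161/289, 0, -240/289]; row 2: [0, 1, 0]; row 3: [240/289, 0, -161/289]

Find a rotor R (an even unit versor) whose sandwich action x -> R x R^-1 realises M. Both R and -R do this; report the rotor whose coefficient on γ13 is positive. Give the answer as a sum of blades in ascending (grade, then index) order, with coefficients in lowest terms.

Method: write R = a + b12*γ12 + b13*γ13 + b23*γ23 with a^2 + b12^2 + b13^2 + b23^2 = 1 (so R^-1 = ~R). Expanding the columns R e_j ~R gives tr M = 4a^2 - 1 and, from the antisymmetric part, M21 - M12 = -4a*b12, M13 - M31 = 4a*b13, M32 - M23 = -4a*b23.
Here tr M = -33/289, so a^2 = (1 + tr M)/4 = 64/289 and a = ±8/17. Taking a = 8/17: M21 - M12 = 0, M13 - M31 = -480/289, M32 - M23 = 0, giving b12 = 0, b13 = -15/17, b23 = 0, i.e. R = 8/17 - 15/17*γ13.
Its γ13 coefficient is negative, so report the other preimage -R.
Answer: -8/17 + 15/17*γ13. Sheet selection: the two-to-one cover makes ±R indistinguishable at the matrix level (trace -33/289), so uniqueness comes from the required sign on γ13.


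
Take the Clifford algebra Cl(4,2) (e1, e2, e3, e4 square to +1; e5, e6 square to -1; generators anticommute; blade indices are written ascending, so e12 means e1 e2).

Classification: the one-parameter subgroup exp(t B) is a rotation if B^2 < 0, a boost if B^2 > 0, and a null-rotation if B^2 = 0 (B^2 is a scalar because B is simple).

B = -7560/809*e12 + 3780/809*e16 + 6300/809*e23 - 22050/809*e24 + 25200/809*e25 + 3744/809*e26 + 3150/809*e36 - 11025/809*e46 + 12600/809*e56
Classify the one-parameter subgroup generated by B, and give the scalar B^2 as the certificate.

B^2 term by term: the squares give (-7560/809)^2*(e12)^2 + (3780/809)^2*(e16)^2 + (6300/809)^2*(e23)^2 + (-22050/809)^2*(e24)^2 + (25200/809)^2*(e25)^2 + (3744/809)^2*(e26)^2 + (3150/809)^2*(e36)^2 + (-11025/809)^2*(e46)^2 + (12600/809)^2*(e56)^2 = 57153600/654481*(-1) + 14288400/654481*(+1) + 39690000/654481*(-1) + 486202500/654481*(-1) + 635040000/654481*(+1) + 14017536/654481*(+1) + 9922500/654481*(+1) + 121550625/654481*(+1) + 158760000/654481*(-1) = 81 (each basis 2-blade squares to minus the product of its generators' squares); cross terms between blades sharing an index anticommute and cancel; the commuting (index-disjoint) pairs give grade-4 terms 2*c*c'*(blade product), which cancel blade by blade — e1236: -47628000/654481 + 47628000/654481 = 0; e1246: 166698000/654481 - 166698000/654481 = 0; e1256: -190512000/654481 + 190512000/654481 = 0; e2346: -138915000/654481 + 138915000/654481 = 0; e2356: 158760000/654481 - 158760000/654481 = 0; e2456: -555660000/654481 + 555660000/654481 = 0 — confirming B is simple. So B^2 = 81.
Answer: boost, certificate B^2 = 81. Certificate logic: 81 is a conjugation-invariant scalar, so its sign fixes rotation versus boost versus null-rotation outright.


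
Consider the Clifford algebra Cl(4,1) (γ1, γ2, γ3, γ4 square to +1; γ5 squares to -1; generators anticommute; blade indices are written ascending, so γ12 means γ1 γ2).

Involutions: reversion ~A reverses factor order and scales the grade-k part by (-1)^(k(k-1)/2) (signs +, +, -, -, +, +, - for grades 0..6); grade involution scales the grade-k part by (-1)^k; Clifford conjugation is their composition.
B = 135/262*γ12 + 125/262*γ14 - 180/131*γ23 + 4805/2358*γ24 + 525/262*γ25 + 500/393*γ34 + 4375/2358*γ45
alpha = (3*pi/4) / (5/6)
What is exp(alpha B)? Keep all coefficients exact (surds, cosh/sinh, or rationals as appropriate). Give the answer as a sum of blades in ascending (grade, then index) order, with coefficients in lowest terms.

B^2 term by term: the squares give (135/262)^2*(γ12)^2 + (125/262)^2*(γ14)^2 + (-180/131)^2*(γ23)^2 + (4805/2358)^2*(γ24)^2 + (525/262)^2*(γ25)^2 + (500/393)^2*(γ34)^2 + (4375/2358)^2*(γ45)^2 = 18225/68644*(-1) + 15625/68644*(-1) + 32400/17161*(-1) + 23088025/5560164*(-1) + 275625/68644*(+1) + 250000/154449*(-1) + 19140625/5560164*(+1) = -25/36 (each basis 2-blade squares to minus the product of its generators' squares); cross terms between blades sharing an index anticommute and cancel; the commuting (index-disjoint) pairs give grade-4 terms 2*c*c'*(blade product), which cancel blade by blade — γ1234: 22500/17161 - 22500/17161 = 0; γ1245: 65625/34322 - 65625/34322 = 0; γ2345: -87500/17161 + 87500/17161 = 0 — confirming B is simple. So B^2 = -25/36.
B^2 = -25/36 — the negative square puts this in the circular regime; l = 5/6, alpha*l = 3*pi/4, so exp(alpha B) = cos(3*pi/4) + (sin(3*pi/4)/(5/6))*B = -sqrt(2)/2 + (3*sqrt(2)/5)*B.
Answer: -sqrt(2)/2 + 81*sqrt(2)/262*γ12 + 75*sqrt(2)/262*γ14 - 108*sqrt(2)/131*γ23 + 961*sqrt(2)/786*γ24 + 315*sqrt(2)/262*γ25 + 100*sqrt(2)/131*γ34 + 875*sqrt(2)/786*γ45


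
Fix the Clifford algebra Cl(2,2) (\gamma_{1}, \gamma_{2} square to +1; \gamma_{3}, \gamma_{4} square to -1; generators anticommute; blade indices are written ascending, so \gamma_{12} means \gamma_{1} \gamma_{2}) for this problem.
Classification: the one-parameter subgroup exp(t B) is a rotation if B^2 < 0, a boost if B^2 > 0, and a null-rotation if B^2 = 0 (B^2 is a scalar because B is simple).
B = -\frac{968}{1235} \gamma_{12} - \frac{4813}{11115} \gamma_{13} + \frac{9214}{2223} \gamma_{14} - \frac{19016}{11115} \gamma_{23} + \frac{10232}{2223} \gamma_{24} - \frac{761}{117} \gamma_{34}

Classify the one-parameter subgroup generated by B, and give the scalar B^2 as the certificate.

B^2 term by term: the squares give (-\frac{968}{1235})^2*(\gamma_{12})^2 + (-\frac{4813}{11115})^2*(\gamma_{13})^2 + (\frac{9214}{2223})^2*(\gamma_{14})^2 + (-\frac{19016}{11115})^2*(\gamma_{23})^2 + (\frac{10232}{2223})^2*(\gamma_{24})^2 + (-\frac{761}{117})^2*(\gamma_{34})^2 = \frac{937024}{1525225}*(-1) + \frac{23164969}{123543225}*(+1) + \frac{84897796}{4941729}*(+1) + \frac{361608256}{123543225}*(+1) + \frac{104693824}{4941729}*(+1) + \frac{579121}{13689}*(-1) = -\frac{36}{25} (each basis 2-blade squares to minus the product of its generators' squares); cross terms between blades sharing an index anticommute and cancel; the commuting (index-disjoint) pairs give grade-4 terms 2*c*c'*(blade product), which cancel blade by blade — \gamma_{1234}: \frac{1473296}{144495} + \frac{98493232}{24708645} - \frac{350426848}{24708645} = 0 — confirming B is simple. So B^2 = -\frac{36}{25}.
Answer: rotation, certificate B^2 = -\frac{36}{25}. No conjugation can change B^2 = -\frac{36}{25}; the sign gives the class.


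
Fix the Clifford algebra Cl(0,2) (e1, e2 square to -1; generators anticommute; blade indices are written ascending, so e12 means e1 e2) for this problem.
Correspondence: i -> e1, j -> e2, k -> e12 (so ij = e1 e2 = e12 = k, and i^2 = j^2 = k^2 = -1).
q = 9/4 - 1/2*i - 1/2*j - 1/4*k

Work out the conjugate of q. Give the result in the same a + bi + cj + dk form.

In blades: q = 9/4 - 1/2*e1 - 1/2*e2 - 1/4*e12.
Conjugation here is Clifford conjugation: the scalar is fixed and the grade-1 and grade-2 blades all flip sign, giving 9/4 + 1/2*e1 + 1/2*e2 + 1/4*e12; translating back:
Answer: 9/4 + 1/2*i + 1/2*j + 1/4*k


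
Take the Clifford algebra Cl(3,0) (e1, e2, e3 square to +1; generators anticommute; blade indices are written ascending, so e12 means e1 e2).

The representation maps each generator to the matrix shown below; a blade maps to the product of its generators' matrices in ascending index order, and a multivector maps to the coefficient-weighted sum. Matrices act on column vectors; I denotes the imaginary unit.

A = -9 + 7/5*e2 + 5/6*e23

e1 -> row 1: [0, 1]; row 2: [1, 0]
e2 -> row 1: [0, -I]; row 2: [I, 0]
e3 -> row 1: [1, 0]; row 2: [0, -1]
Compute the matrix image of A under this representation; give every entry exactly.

Bivector images (products of the table entries): rho(e23) = rho(e2)rho(e3) = row 1: [0, I]; row 2: [I, 0].
M = (-9)*1 + (7/5)*rho(e2) + (5/6)*rho(e23), summed entrywise (1 is the identity matrix):
Answer: row 1: [-9, -17*I/30]; row 2: [67*I/30, -9]


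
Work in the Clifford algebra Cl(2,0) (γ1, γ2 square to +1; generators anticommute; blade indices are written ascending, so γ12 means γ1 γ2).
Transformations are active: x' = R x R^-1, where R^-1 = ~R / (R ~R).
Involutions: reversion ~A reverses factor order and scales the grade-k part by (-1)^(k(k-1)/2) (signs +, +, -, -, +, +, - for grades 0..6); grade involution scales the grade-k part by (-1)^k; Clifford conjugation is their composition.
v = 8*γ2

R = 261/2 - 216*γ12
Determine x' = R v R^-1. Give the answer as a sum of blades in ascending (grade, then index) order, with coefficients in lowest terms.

~R = 261/2 + 216*γ12, and R ~R = 254745/4, so R^-1 = ~R / (254745/4).
R v = -1728*γ1 + 1044*γ2
Answer: -22272/3145*γ1 - 11704/3145*γ2


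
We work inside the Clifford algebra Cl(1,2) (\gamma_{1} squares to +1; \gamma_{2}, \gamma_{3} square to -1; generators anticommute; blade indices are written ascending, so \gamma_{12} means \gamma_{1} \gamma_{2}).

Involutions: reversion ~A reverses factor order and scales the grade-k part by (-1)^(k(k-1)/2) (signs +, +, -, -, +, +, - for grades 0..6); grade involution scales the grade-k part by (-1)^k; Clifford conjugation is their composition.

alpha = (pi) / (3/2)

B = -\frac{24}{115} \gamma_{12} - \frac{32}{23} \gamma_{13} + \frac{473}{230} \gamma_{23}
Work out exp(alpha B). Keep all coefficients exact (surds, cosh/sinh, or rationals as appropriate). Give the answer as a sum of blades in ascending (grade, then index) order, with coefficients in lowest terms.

B^2 term by term: the squares give (-\frac{24}{115})^2*(\gamma_{12})^2 + (-\frac{32}{23})^2*(\gamma_{13})^2 + (\frac{473}{230})^2*(\gamma_{23})^2 = \frac{576}{13225}*(+1) + \frac{1024}{529}*(+1) + \frac{223729}{52900}*(-1) = -\frac{9}{4} (each basis 2-blade squares to minus the product of its generators' squares); cross terms between blades sharing an index anticommute and cancel. So B^2 = -\frac{9}{4}.
B^2 = -\frac{9}{4} — the negative square puts this in the circular regime; l = \frac{3}{2}, alpha*l = \pi, so exp(alpha B) = cos(\pi) + (sin(\pi)/(\frac{3}{2}))*B = -1 + (0)*B.
Answer: -1


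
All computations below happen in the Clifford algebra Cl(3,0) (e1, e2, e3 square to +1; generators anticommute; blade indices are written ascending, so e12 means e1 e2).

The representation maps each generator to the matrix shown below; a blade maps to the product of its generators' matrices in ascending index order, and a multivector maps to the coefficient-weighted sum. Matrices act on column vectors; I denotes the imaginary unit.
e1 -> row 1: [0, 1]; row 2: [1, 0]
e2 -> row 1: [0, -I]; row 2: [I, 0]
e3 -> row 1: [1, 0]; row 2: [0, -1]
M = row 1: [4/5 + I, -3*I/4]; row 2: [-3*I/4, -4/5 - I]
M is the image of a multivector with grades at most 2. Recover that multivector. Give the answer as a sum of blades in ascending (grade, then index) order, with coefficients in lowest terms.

Method: 1, rho(e1), rho(e2), rho(e3) form a trace-orthogonal basis of the 2x2 complex matrices (tr(X Y) = 2 if X = Y, else 0), so M = m0*1 + m1*rho(e1) + m2*rho(e2) + m3*rho(e3) with m0 = tr(M)/2 = 0, m1 = tr(M rho(e1))/2 = -3*I/4, m2 = tr(M rho(e2))/2 = 0, m3 = tr(M rho(e3))/2 = 4/5 + I.
Multiplying table entries, the bivector images are rho(e12) = I*rho(e3), rho(e13) = -I*rho(e2), rho(e23) = I*rho(e1); with real blade coefficients the real parts of m0..m3 are the coefficients of 1, e1, e2, e3 and the imaginary parts give the bivectors (e23: Im m1, e13: -Im m2, e12: Im m3).
Answer: 4/5*e3 + e12 - 3/4*e23


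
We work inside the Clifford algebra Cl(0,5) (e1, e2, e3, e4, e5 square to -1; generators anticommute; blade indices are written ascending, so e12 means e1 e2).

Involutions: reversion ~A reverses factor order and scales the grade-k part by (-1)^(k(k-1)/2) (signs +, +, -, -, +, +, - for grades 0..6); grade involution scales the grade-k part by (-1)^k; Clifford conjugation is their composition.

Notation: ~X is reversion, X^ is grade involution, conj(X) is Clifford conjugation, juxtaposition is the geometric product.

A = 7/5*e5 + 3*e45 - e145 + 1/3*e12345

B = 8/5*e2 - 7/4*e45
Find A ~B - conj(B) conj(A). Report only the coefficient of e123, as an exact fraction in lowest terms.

first term: -21/4 + 7/4*e1 + 49/20*e4 - 56/25*e25 - 7/12*e123 + 24/5*e245 - 8/5*e1245 + 8/15*e1345
second term: 21/4 + 7/4*e1 + 49/20*e4 + 56/25*e25 + 7/12*e123 + 24/5*e245 - 8/5*e1245 + 8/15*e1345
Answer: -7/6


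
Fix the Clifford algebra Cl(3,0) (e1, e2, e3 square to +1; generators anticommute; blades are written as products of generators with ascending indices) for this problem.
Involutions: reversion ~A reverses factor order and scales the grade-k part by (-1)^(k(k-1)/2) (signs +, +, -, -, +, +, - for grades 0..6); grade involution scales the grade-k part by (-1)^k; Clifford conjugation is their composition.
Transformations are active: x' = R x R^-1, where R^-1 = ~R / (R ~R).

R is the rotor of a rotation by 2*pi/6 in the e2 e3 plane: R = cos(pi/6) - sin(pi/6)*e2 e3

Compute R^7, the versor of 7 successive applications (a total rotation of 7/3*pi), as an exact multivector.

Rotor phase runs at HALF the rotation angle; powers of one rotor simply add phase, so after 7 steps in e2 e3 the phase is 7*pi/6 = 7*pi/6 and R^7 = cos(7*pi/6) - sin(7*pi/6)*e2 e3.
cos(7*pi/6) = -sqrt(3)/2 and sin(7*pi/6) = -1/2, so R^7 = -sqrt(3)/2 + 1/2*e2 e3. The net rotation is 1/3*pi (after discarding 1 full turn, each of which contributes a factor -1 to the rotor); the rotor keeps the half-angle phase exactly.
Answer: -sqrt(3)/2 + 1/2*e2 e3


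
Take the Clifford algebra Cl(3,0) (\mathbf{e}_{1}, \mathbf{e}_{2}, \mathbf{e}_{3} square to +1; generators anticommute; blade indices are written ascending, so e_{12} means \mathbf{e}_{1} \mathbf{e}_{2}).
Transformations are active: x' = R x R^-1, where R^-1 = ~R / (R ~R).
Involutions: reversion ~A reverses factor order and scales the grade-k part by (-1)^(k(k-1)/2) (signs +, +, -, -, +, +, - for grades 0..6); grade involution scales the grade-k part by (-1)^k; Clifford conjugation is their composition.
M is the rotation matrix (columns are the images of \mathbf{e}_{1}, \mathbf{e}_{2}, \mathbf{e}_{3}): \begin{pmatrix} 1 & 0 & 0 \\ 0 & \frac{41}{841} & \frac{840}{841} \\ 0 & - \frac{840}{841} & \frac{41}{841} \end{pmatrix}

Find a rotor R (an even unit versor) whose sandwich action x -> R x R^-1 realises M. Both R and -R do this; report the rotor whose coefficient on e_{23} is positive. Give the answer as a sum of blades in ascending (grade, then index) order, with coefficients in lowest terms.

Method: write R = a + b12*e_{12} + b13*e_{13} + b23*e_{23} with a^2 + b12^2 + b13^2 + b23^2 = 1 (so R^-1 = ~R). Expanding the columns R e_j ~R gives tr M = 4a^2 - 1 and, from the antisymmetric part, M21 - M12 = -4a*b12, M13 - M31 = 4a*b13, M32 - M23 = -4a*b23.
Here tr M = \frac{923}{841}, so a^2 = (1 + tr M)/4 = \frac{441}{841} and a = ±\frac{21}{29}. Taking a = \frac{21}{29}: M21 - M12 = 0, M13 - M31 = 0, M32 - M23 = -\frac{1680}{841}, giving b12 = 0, b13 = 0, b23 = \frac{20}{29}, i.e. R = \frac{21}{29} + \frac{20}{29} e_{23}.
Its e_{23} coefficient is already positive.
Answer: \frac{21}{29} + \frac{20}{29} e_{23}. Sheet selection: the two-to-one cover makes ±R indistinguishable at the matrix level (trace \frac{923}{841}), so uniqueness comes from the required sign on e_{23}.
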